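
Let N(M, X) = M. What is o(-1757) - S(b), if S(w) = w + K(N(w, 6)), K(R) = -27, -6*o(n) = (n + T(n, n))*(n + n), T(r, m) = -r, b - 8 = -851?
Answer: 870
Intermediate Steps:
b = -843 (b = 8 - 851 = -843)
o(n) = 0 (o(n) = -(n - n)*(n + n)/6 = -0*2*n = -⅙*0 = 0)
S(w) = -27 + w (S(w) = w - 27 = -27 + w)
o(-1757) - S(b) = 0 - (-27 - 843) = 0 - 1*(-870) = 0 + 870 = 870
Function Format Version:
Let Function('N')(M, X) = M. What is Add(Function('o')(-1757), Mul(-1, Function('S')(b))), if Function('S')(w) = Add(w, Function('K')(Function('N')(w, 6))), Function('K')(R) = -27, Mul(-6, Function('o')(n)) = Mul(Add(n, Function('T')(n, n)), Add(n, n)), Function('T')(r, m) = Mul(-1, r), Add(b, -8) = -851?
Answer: 870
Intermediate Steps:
b = -843 (b = Add(8, -851) = -843)
Function('o')(n) = 0 (Function('o')(n) = Mul(Rational(-1, 6), Mul(Add(n, Mul(-1, n)), Add(n, n))) = Mul(Rational(-1, 6), Mul(0, Mul(2, n))) = Mul(Rational(-1, 6), 0) = 0)
Function('S')(w) = Add(-27, w) (Function('S')(w) = Add(w, -27) = Add(-27, w))
Add(Function('o')(-1757), Mul(-1, Function('S')(b))) = Add(0, Mul(-1, Add(-27, -843))) = Add(0, Mul(-1, -870)) = Add(0, 870) = 870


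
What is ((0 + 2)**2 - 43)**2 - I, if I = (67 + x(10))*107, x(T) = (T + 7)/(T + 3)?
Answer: -75243/13 ≈ -5787.9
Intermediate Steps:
x(T) = (7 + T)/(3 + T)
I = 95016/13 (I = (67 + (7 + 10)/(3 + 10))*107 = (67 + 17/13)*107 = (888/13)*107 = 95016/13 ≈ 7308.9)
((0 + 2)**2 - 43)**2 - I = ((0 + 2)**2 - 43)**2 - 1*95016/13 = (2**2 - 43)**2 - 95016/13 = (4 - 43)**2 - 95016/13 = (-39)**2 - 95016/13 = 1521 - 95016/13 = -75243/13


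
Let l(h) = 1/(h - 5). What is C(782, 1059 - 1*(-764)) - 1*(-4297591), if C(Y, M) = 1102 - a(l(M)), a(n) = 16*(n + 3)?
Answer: 3907468297/909 ≈ 4.2986e+6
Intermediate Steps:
l(h) = 1/(-5 + h)
a(n) = 48 + 16*n (a(n) = 16*(3 + n) = 48 + 16*n)
C(Y, M) = 1054 - 16/(-5 + M) (C(Y, M) = 1102 - (48 + 16/(-5 + M)) = 1102 + (-48 - 16/(-5 + M)) = 1054 - 16/(-5 + M))
C(782, 1059 - 1*(-764)) - 1*(-4297591) = 2*(-2643 + 527*(1059 - 1*(-764)))/(-5 + (1059 - 1*(-764))) - 1*(-4297591) = 2*(-2643 + 527*(1059 + 764))/(-5 + (1059 + 764)) + 4297591 = 2*(-2643 + 527*1823)/(-5 + 1823) + 4297591 = 2*(-2643 + 960721)/1818 + 4297591 = 2*(1/1818)*958078 + 4297591 = 958078/909 + 4297591 = 3907468297/909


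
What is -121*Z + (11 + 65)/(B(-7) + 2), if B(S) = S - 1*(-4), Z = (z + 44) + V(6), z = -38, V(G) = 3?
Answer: -1165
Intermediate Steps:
Z = 9 (Z = (-38 + 44) + 3 = 6 + 3 = 9)
B(S) = 4 + S (B(S) = S + 4 = 4 + S)
-121*Z + (11 + 65)/(B(-7) + 2) = -121*9 + (11 + 65)/((4 - 7) + 2) = -1089 + 76/(-3 + 2) = -1089 + 76/(-1) = -1089 + 76*(-1) = -1089 - 76 = -1165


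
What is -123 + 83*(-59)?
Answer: -5020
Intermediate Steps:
-123 + 83*(-59) = -123 - 4897 = -5020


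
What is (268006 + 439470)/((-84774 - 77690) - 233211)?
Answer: -101068/56525 ≈ -1.7880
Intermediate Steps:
(268006 + 439470)/((-84774 - 77690) - 233211) = 707476/(-162464 - 233211) = 707476/(-395675) = 707476*(-1/395675) = -101068/56525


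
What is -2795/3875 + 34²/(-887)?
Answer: -1391733/687425 ≈ -2.0246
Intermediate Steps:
-2795/3875 + 34²/(-887) = -2795*1/3875 + 1156*(-1/887) = -559/775 - 1156/887 = -1391733/687425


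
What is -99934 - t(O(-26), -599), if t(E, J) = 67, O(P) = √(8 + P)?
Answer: -100001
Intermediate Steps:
-99934 - t(O(-26), -599) = -99934 - 1*67 = -99934 - 67 = -100001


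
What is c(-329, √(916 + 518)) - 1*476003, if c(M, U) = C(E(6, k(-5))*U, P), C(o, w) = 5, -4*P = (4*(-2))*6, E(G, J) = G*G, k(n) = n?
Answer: -475998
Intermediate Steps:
E(G, J) = G²
P = 12 (P = -4*(-2)*6/4 = -(-2)*6 = -¼*(-48) = 12)
c(M, U) = 5
c(-329, √(916 + 518)) - 1*476003 = 5 - 1*476003 = 5 - 476003 = -475998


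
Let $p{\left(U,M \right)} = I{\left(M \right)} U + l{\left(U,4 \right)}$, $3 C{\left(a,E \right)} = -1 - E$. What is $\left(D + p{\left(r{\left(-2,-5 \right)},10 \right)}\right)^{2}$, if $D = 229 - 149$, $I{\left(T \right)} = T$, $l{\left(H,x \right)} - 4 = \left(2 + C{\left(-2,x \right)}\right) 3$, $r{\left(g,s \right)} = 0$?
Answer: $7225$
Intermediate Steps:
$C{\left(a,E \right)} = - \frac{1}{3} - \frac{E}{3}$ ($C{\left(a,E \right)} = \frac{-1 - E}{3} = - \frac{1}{3} - \frac{E}{3}$)
$l{\left(H,x \right)} = 9 - x$ ($l{\left(H,x \right)} = 4 + \left(2 - \left(\frac{1}{3} + \frac{x}{3}\right)\right) 3 = 4 + \left(\frac{5}{3} - \frac{x}{3}\right) 3 = 4 - \left(-5 + x\right) = 9 - x$)
$p{\left(U,M \right)} = 5 + M U$ ($p{\left(U,M \right)} = M U + \left(9 - 4\right) = M U + 5 = 5 + M U$)
$D = 80$ ($D = 229 - 149 = 80$)
$\left(D + p{\left(r{\left(-2,-5 \right)},10 \right)}\right)^{2} = \left(80 + \left(5 + 10 \cdot 0\right)\right)^{2} = \left(80 + \left(5 + 0\right)\right)^{2} = \left(80 + 5\right)^{2} = 85^{2} = 7225$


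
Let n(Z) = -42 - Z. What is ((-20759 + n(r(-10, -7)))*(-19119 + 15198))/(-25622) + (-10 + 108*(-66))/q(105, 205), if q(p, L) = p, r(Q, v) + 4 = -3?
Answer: -4371941803/1345155 ≈ -3250.1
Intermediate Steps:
r(Q, v) = -7 (r(Q, v) = -4 - 3 = -7)
((-20759 + n(r(-10, -7)))*(-19119 + 15198))/(-25622) + (-10 + 108*(-66))/q(105, 205) = ((-20759 + (-42 - 1*(-7)))*(-19119 + 15198))/(-25622) + (-10 + 108*(-66))/105 = ((-20759 + (-42 + 7))*(-3921))*(-1/25622) + (-10 - 7128)*(1/105) = ((-20759 - 35)*(-3921))*(-1/25622) - 7138*1/105 = -20794*(-3921)*(-1/25622) - 7138/105 = 81533274*(-1/25622) - 7138/105 = -40766637/12811 - 7138/105 = -4371941803/1345155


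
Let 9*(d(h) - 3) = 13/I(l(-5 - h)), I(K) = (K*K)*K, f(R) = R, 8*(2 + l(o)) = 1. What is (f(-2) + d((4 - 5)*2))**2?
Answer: 562590961/922640625 ≈ 0.60976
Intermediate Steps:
l(o) = -15/8 (l(o) = -2 + (1/8)*1 = -2 + 1/8 = -15/8)
I(K) = K**3 (I(K) = K**2*K = K**3)
d(h) = 84469/30375 (d(h) = 3 + (13/((-15/8)**3))/9 = 3 + (13/(-3375/512))/9 = 3 + (13*(-512/3375))/9 = 3 + (1/9)*(-6656/3375) = 3 - 6656/30375 = 84469/30375)
(f(-2) + d((4 - 5)*2))**2 = (-2 + 84469/30375)**2 = (23719/30375)**2 = 562590961/922640625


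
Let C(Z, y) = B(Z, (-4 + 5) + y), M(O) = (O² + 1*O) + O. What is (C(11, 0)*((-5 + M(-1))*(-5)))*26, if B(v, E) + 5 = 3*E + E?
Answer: -780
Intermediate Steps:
M(O) = O² + 2*O (M(O) = (O² + O) + O = (O + O²) + O = O² + 2*O)
B(v, E) = -5 + 4*E (B(v, E) = -5 + (3*E + E) = -5 + 4*E)
C(Z, y) = -1 + 4*y (C(Z, y) = -5 + 4*((-4 + 5) + y) = -5 + 4*(1 + y) = -5 + (4 + 4*y) = -1 + 4*y)
(C(11, 0)*((-5 + M(-1))*(-5)))*26 = ((-1 + 4*0)*((-5 - (2 - 1))*(-5)))*26 = ((-1 + 0)*((-5 - 1*1)*(-5)))*26 = -(-5 - 1)*(-5)*26 = -(-6)*(-5)*26 = -1*30*26 = -30*26 = -780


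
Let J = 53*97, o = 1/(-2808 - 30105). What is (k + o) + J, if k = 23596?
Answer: 945820880/32913 ≈ 28737.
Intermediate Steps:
o = -1/32913 (o = 1/(-32913) = -1/32913 ≈ -3.0383e-5)
J = 5141
(k + o) + J = (23596 - 1/32913) + 5141 = 776615147/32913 + 5141 = 945820880/32913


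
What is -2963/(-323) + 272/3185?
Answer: 9525011/1028755 ≈ 9.2588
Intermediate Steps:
-2963/(-323) + 272/3185 = -2963*(-1/323) + 272*(1/3185) = 2963/323 + 272/3185 = 9525011/1028755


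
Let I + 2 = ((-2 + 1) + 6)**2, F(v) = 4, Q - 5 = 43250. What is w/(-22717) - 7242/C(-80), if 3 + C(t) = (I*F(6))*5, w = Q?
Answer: -184284049/10381669 ≈ -17.751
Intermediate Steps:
Q = 43255 (Q = 5 + 43250 = 43255)
w = 43255
I = 23 (I = -2 + ((-2 + 1) + 6)**2 = -2 + (-1 + 6)**2 = -2 + 5**2 = -2 + 25 = 23)
C(t) = 457 (C(t) = -3 + (23*4)*5 = -3 + 92*5 = -3 + 460 = 457)
w/(-22717) - 7242/C(-80) = 43255/(-22717) - 7242/457 = 43255*(-1/22717) - 7242*1/457 = -43255/22717 - 7242/457 = -184284049/10381669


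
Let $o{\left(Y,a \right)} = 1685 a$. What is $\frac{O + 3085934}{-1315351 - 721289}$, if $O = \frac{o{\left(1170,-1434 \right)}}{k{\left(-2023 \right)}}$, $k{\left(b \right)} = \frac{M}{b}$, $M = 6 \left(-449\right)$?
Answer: $- \frac{190297307}{304817120} \approx -0.6243$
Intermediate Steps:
$M = -2694$
$k{\left(b \right)} = - \frac{2694}{b}$
$O = - \frac{814692445}{449}$ ($O = \frac{1685 \left(-1434\right)}{\left(-2694\right) \frac{1}{-2023}} = - \frac{2416290}{\left(-2694\right) \left(- \frac{1}{2023}\right)} = - \frac{2416290}{\frac{2694}{2023}} = \left(-2416290\right) \frac{2023}{2694} = - \frac{814692445}{449} \approx -1.8145 \cdot 10^{6}$)
$\frac{O + 3085934}{-1315351 - 721289} = \frac{- \frac{814692445}{449} + 3085934}{-1315351 - 721289} = \frac{570891921}{449 \left(-2036640\right)} = \frac{570891921}{449} \left(- \frac{1}{2036640}\right) = - \frac{190297307}{304817120}$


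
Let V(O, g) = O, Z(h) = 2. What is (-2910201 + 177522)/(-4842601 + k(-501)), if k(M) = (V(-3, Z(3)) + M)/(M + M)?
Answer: 456357393/808714283 ≈ 0.56430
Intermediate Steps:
k(M) = (-3 + M)/(2*M) (k(M) = (-3 + M)/(M + M) = (-3 + M)/((2*M)) = (-3 + M)*(1/(2*M)) = (-3 + M)/(2*M))
(-2910201 + 177522)/(-4842601 + k(-501)) = (-2910201 + 177522)/(-4842601 + (½)*(-3 - 501)/(-501)) = -2732679/(-4842601 + (½)*(-1/501)*(-504)) = -2732679/(-4842601 + 84/167) = -2732679/(-808714283/167) = -2732679*(-167/808714283) = 456357393/808714283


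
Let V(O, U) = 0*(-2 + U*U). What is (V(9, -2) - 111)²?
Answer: 12321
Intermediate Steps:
V(O, U) = 0 (V(O, U) = 0*(-2 + U²) = 0)
(V(9, -2) - 111)² = (0 - 111)² = (-111)² = 12321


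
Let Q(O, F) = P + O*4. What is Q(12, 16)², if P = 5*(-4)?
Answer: 784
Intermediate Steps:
P = -20
Q(O, F) = -20 + 4*O (Q(O, F) = -20 + O*4 = -20 + 4*O)
Q(12, 16)² = (-20 + 4*12)² = (-20 + 48)² = 28² = 784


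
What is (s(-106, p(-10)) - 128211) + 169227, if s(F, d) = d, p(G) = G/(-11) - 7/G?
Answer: 4511937/110 ≈ 41018.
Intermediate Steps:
p(G) = -7/G - G/11 (p(G) = G*(-1/11) - 7/G = -G/11 - 7/G = -7/G - G/11)
(s(-106, p(-10)) - 128211) + 169227 = ((-7/(-10) - 1/11*(-10)) - 128211) + 169227 = ((-7*(-⅒) + 10/11) - 128211) + 169227 = ((7/10 + 10/11) - 128211) + 169227 = (177/110 - 128211) + 169227 = -14103033/110 + 169227 = 4511937/110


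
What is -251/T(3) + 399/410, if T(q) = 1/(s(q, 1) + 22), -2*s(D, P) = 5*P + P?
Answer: -1954891/410 ≈ -4768.0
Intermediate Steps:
s(D, P) = -3*P (s(D, P) = -(5*P + P)/2 = -3*P)
T(q) = 1/19 (T(q) = 1/(-3*1 + 22) = 1/(-3 + 22) = 1/19)
-251/T(3) + 399/410 = -251/1/19 + 399/410 = -251*19 + 399*(1/410) = -4769 + 399/410 = -1954891/410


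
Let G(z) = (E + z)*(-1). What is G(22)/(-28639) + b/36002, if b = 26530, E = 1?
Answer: 380310358/515530639 ≈ 0.73771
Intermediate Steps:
G(z) = -1 - z (G(z) = (1 + z)*(-1) = -1 - z)
G(22)/(-28639) + b/36002 = (-1 - 1*22)/(-28639) + 26530/36002 = (-1 - 22)*(-1/28639) + 26530*(1/36002) = -23*(-1/28639) + 13265/18001 = 23/28639 + 13265/18001 = 380310358/515530639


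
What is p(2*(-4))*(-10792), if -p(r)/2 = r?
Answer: -172672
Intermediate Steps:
p(r) = -2*r
p(2*(-4))*(-10792) = -4*(-4)*(-10792) = -2*(-8)*(-10792) = 16*(-10792) = -172672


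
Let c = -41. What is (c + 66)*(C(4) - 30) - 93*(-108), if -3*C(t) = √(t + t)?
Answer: 9294 - 50*√2/3 ≈ 9270.4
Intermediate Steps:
C(t) = -√2*√t/3 (C(t) = -√(t + t)/3 = -√2*√t/3)
(c + 66)*(C(4) - 30) - 93*(-108) = (-41 + 66)*(-√2*√4/3 - 30) - 93*(-108) = 25*(-⅓*√2*2 - 30) + 10044 = 25*(-2*√2/3 - 30) + 10044 = 25*(-30 - 2*√2/3) + 10044 = (-750 - 50*√2/3) + 10044 = 9294 - 50*√2/3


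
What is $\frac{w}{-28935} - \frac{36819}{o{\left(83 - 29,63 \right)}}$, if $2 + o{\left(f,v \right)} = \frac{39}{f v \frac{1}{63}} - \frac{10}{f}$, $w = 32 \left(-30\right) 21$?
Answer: $\frac{1278464710}{50797} \approx 25168.0$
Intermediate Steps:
$w = -20160$ ($w = \left(-960\right) 21 = -20160$)
$o{\left(f,v \right)} = -2 - \frac{10}{f} + \frac{2457}{f v}$ ($o{\left(f,v \right)} = -2 + \left(\frac{39}{f v \frac{1}{63}} - \frac{10}{f}\right) = -2 + \left(\frac{39}{\frac{1}{63} f v} - \frac{10}{f}\right) = -2 - \left(\frac{10}{f} - \frac{2457}{f v}\right) = -2 - \frac{10}{f} + \frac{2457}{f v}$)
$\frac{w}{-28935} - \frac{36819}{o{\left(83 - 29,63 \right)}} = - \frac{20160}{-28935} - \frac{36819}{-2 - \frac{10}{83 - 29} + \frac{2457}{\left(83 - 29\right) 63}} = \left(-20160\right) \left(- \frac{1}{28935}\right) - \frac{36819}{-2 - \frac{10}{54} + 2457 \cdot \frac{1}{54} \cdot \frac{1}{63}} = \frac{448}{643} - \frac{36819}{-2 - \frac{5}{27} + 2457 \cdot \frac{1}{54} \cdot \frac{1}{63}} = \frac{448}{643} - \frac{36819}{-2 - \frac{5}{27} + \frac{13}{18}} = \frac{448}{643} - \frac{36819}{- \frac{79}{54}} = \frac{448}{643} - - \frac{1988226}{79} = \frac{448}{643} + \frac{1988226}{79} = \frac{1278464710}{50797}$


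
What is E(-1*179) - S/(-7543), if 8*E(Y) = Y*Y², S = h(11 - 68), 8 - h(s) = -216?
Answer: -43261660285/60344 ≈ -7.1692e+5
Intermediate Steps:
h(s) = 224 (h(s) = 8 - 1*(-216) = 8 + 216 = 224)
S = 224
E(Y) = Y³/8 (E(Y) = (Y*Y²)/8 = Y³/8)
E(-1*179) - S/(-7543) = (-1*179)³/8 - 224/(-7543) = (⅛)*(-179)³ - 224*(-1)/7543 = (⅛)*(-5735339) - 1*(-224/7543) = -5735339/8 + 224/7543 = -43261660285/60344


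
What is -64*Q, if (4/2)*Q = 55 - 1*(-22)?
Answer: -2464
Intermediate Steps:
Q = 77/2 (Q = (55 - 1*(-22))/2 = (55 + 22)/2 = (½)*77 = 77/2 ≈ 38.500)
-64*Q = -64*77/2 = -2464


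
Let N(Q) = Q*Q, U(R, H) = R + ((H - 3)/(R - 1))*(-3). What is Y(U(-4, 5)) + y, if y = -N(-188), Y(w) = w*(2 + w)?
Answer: -883544/25 ≈ -35342.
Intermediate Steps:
U(R, H) = R - 3*(-3 + H)/(-1 + R) (U(R, H) = R + ((-3 + H)/(-1 + R))*(-3) = R - 3*(-3 + H)/(-1 + R))
N(Q) = Q**2
y = -35344 (y = -1*(-188)**2 = -1*35344 = -35344)
Y(U(-4, 5)) + y = ((9 + (-4)**2 - 1*(-4) - 3*5)/(-1 - 4))*(2 + (9 + (-4)**2 - 1*(-4) - 3*5)/(-1 - 4)) - 35344 = ((9 + 16 + 4 - 15)/(-5))*(2 + (9 + 16 + 4 - 15)/(-5)) - 35344 = (-1/5*14)*(2 - 1/5*14) - 35344 = -14*(2 - 14/5)/5 - 35344 = -14/5*(-4/5) - 35344 = 56/25 - 35344 = -883544/25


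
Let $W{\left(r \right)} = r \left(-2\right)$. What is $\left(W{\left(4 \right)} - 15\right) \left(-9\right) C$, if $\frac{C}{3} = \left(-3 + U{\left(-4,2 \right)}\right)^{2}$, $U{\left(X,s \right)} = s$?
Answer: $621$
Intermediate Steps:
$W{\left(r \right)} = - 2 r$
$C = 3$ ($C = 3 \left(-3 + 2\right)^{2} = 3 \left(-1\right)^{2} = 3 \cdot 1 = 3$)
$\left(W{\left(4 \right)} - 15\right) \left(-9\right) C = \left(\left(-2\right) 4 - 15\right) \left(-9\right) 3 = \left(-8 - 15\right) \left(-9\right) 3 = \left(-23\right) \left(-9\right) 3 = 207 \cdot 3 = 621$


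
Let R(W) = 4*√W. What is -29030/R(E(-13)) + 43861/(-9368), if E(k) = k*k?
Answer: -68558453/121784 ≈ -562.95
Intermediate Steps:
E(k) = k²
-29030/R(E(-13)) + 43861/(-9368) = -29030/(4*√((-13)²)) + 43861/(-9368) = -29030/(4*√169) + 43861*(-1/9368) = -29030/(4*13) - 43861/9368 = -29030/52 - 43861/9368 = -29030*1/52 - 43861/9368 = -14515/26 - 43861/9368 = -68558453/121784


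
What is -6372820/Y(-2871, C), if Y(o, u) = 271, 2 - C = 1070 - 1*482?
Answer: -6372820/271 ≈ -23516.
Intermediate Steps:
C = -586 (C = 2 - (1070 - 1*482) = 2 - (1070 - 482) = 2 - 1*588 = 2 - 588 = -586)
-6372820/Y(-2871, C) = -6372820/271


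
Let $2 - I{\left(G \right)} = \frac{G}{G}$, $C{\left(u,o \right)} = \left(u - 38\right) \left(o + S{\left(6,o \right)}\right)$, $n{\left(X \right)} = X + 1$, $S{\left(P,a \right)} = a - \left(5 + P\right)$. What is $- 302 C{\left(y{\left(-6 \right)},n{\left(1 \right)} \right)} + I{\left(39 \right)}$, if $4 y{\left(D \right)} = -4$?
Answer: $-82445$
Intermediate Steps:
$y{\left(D \right)} = -1$ ($y{\left(D \right)} = \frac{1}{4} \left(-4\right) = -1$)
$S{\left(P,a \right)} = -5 + a - P$
$n{\left(X \right)} = 1 + X$
$C{\left(u,o \right)} = \left(-38 + u\right) \left(-11 + 2 o\right)$ ($C{\left(u,o \right)} = \left(u - 38\right) \left(o - \left(11 - o\right)\right) = \left(-38 + u\right) \left(o - \left(11 - o\right)\right) = \left(-38 + u\right) \left(o + \left(-11 + o\right)\right) = \left(-38 + u\right) \left(-11 + 2 o\right)$)
$I{\left(G \right)} = 1$ ($I{\left(G \right)} = 2 - \frac{G}{G} = 2 - 1 = 1$)
$- 302 C{\left(y{\left(-6 \right)},n{\left(1 \right)} \right)} + I{\left(39 \right)} = - 302 \left(418 - 76 \left(1 + 1\right) + \left(1 + 1\right) \left(-1\right) - \left(-11 + \left(1 + 1\right)\right)\right) + 1 = - 302 \left(418 - 152 + 2 \left(-1\right) - \left(-11 + 2\right)\right) + 1 = - 302 \left(418 - 152 - 2 - -9\right) + 1 = - 302 \left(418 - 152 - 2 + 9\right) + 1 = \left(-302\right) 273 + 1 = -82446 + 1 = -82445$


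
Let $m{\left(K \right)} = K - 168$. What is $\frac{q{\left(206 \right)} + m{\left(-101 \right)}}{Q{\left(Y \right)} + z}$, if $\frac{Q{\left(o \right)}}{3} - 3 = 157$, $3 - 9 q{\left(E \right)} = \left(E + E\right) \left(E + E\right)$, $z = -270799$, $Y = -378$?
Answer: $\frac{172162}{2432871} \approx 0.070765$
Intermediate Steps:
$m{\left(K \right)} = -168 + K$ ($m{\left(K \right)} = K - 168 = -168 + K$)
$q{\left(E \right)} = \frac{1}{3} - \frac{4 E^{2}}{9}$ ($q{\left(E \right)} = \frac{1}{3} - \frac{\left(E + E\right) \left(E + E\right)}{9} = \frac{1}{3} - \frac{2 E 2 E}{9} = \frac{1}{3} - \frac{4 E^{2}}{9}$)
$Q{\left(o \right)} = 480$ ($Q{\left(o \right)} = 9 + 3 \cdot 157 = 9 + 471 = 480$)
$\frac{q{\left(206 \right)} + m{\left(-101 \right)}}{Q{\left(Y \right)} + z} = \frac{\left(\frac{1}{3} - \frac{4 \cdot 206^{2}}{9}\right) - 269}{480 - 270799} = \frac{\left(\frac{1}{3} - \frac{169744}{9}\right) - 269}{-270319} = \left(\left(\frac{1}{3} - \frac{169744}{9}\right) - 269\right) \left(- \frac{1}{270319}\right) = \left(- \frac{169741}{9} - 269\right) \left(- \frac{1}{270319}\right) = \left(- \frac{172162}{9}\right) \left(- \frac{1}{270319}\right) = \frac{172162}{2432871}$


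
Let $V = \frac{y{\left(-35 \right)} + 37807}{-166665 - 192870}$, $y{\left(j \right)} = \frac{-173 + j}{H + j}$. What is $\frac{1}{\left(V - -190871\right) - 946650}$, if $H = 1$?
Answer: $- \frac{6112095}{4619393689828} \approx -1.3231 \cdot 10^{-6}$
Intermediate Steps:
$y{\left(j \right)} = \frac{-173 + j}{1 + j}$
$V = - \frac{642823}{6112095}$ ($V = \frac{\frac{-173 - 35}{1 - 35} + 37807}{-166665 - 192870} = \frac{\frac{1}{-34} \left(-208\right) + 37807}{-359535} = \left(\left(- \frac{1}{34}\right) \left(-208\right) + 37807\right) \left(- \frac{1}{359535}\right) = \left(\frac{104}{17} + 37807\right) \left(- \frac{1}{359535}\right) = \frac{642823}{17} \left(- \frac{1}{359535}\right) = - \frac{642823}{6112095} \approx -0.10517$)
$\frac{1}{\left(V - -190871\right) - 946650} = \frac{1}{\left(- \frac{642823}{6112095} - -190871\right) - 946650} = \frac{1}{\left(- \frac{642823}{6112095} + 190871\right) - 946650} = \frac{1}{\frac{1166621041922}{6112095} - 946650} = \frac{1}{- \frac{4619393689828}{6112095}} = - \frac{6112095}{4619393689828}$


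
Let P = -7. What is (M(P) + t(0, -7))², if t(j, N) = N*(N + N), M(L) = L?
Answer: 8281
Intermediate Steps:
t(j, N) = 2*N² (t(j, N) = N*(2*N) = 2*N²)
(M(P) + t(0, -7))² = (-7 + 2*(-7)²)² = (-7 + 2*49)² = (-7 + 98)² = 91² = 8281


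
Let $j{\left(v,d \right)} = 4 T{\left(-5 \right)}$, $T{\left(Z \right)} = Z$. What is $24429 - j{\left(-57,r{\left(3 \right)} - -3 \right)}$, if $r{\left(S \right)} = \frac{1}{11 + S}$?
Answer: $24449$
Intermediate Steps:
$j{\left(v,d \right)} = -20$ ($j{\left(v,d \right)} = 4 \left(-5\right) = -20$)
$24429 - j{\left(-57,r{\left(3 \right)} - -3 \right)} = 24429 - -20 = 24429 + 20 = 24449$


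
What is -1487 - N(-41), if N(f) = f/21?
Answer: -31186/21 ≈ -1485.0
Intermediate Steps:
N(f) = f/21 (N(f) = f*(1/21) = f/21)
-1487 - N(-41) = -1487 - (-41)/21 = -1487 - 1*(-41/21) = -1487 + 41/21 = -31186/21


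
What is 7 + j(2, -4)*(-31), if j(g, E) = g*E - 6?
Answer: 441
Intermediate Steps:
j(g, E) = -6 + E*g (j(g, E) = E*g - 6 = -6 + E*g)
7 + j(2, -4)*(-31) = 7 + (-6 - 4*2)*(-31) = 7 + (-6 - 8)*(-31) = 7 - 14*(-31) = 7 + 434 = 441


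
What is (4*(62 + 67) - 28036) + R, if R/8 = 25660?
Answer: 177760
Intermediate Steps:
R = 205280 (R = 8*25660 = 205280)
(4*(62 + 67) - 28036) + R = (4*(62 + 67) - 28036) + 205280 = (4*129 - 28036) + 205280 = (516 - 28036) + 205280 = -27520 + 205280 = 177760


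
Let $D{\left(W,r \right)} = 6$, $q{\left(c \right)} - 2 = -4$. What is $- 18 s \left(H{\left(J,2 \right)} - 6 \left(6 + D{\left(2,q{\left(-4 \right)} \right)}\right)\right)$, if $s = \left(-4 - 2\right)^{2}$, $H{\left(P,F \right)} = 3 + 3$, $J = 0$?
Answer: $42768$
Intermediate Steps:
$q{\left(c \right)} = -2$ ($q{\left(c \right)} = 2 - 4 = -2$)
$H{\left(P,F \right)} = 6$
$s = 36$ ($s = \left(-6\right)^{2} = 36$)
$- 18 s \left(H{\left(J,2 \right)} - 6 \left(6 + D{\left(2,q{\left(-4 \right)} \right)}\right)\right) = \left(-18\right) 36 \left(6 - 6 \left(6 + 6\right)\right) = - 648 \left(6 - 6 \cdot 12\right) = - 648 \left(6 - 72\right) = \left(-648\right) \left(-66\right) = 42768$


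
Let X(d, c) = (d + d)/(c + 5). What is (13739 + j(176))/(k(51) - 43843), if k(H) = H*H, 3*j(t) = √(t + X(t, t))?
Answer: -13739/41242 - 2*√364353/11197203 ≈ -0.33324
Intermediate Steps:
X(d, c) = 2*d/(5 + c) (X(d, c) = (2*d)/(5 + c) = 2*d/(5 + c))
j(t) = √(t + 2*t/(5 + t))/3
k(H) = H²
(13739 + j(176))/(k(51) - 43843) = (13739 + √(176*(7 + 176)/(5 + 176))/3)/(51² - 43843) = (13739 + √(176*183/181)/3)/(2601 - 43843) = (13739 + √(176*(1/181)*183)/3)/(-41242) = (13739 + √(32208/181)/3)*(-1/41242) = (13739 + (4*√364353/181)/3)*(-1/41242) = (13739 + 4*√364353/543)*(-1/41242) = -13739/41242 - 2*√364353/11197203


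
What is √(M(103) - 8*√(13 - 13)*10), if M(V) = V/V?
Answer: 1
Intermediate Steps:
M(V) = 1
√(M(103) - 8*√(13 - 13)*10) = √(1 - 8*√(13 - 13)*10) = √(1 - 8*√0*10) = √(1 - 8*0*10) = √(1 + 0*10) = √(1 + 0) = √1 = 1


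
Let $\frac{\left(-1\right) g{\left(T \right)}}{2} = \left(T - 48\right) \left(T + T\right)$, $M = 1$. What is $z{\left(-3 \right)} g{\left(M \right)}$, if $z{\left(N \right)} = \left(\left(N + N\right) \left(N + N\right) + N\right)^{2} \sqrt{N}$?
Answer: $204732 i \sqrt{3} \approx 3.5461 \cdot 10^{5} i$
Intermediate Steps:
$g{\left(T \right)} = - 4 T \left(-48 + T\right)$ ($g{\left(T \right)} = - 2 \left(T - 48\right) \left(T + T\right) = - 2 \left(-48 + T\right) 2 T = - 2 \cdot 2 T \left(-48 + T\right) = - 4 T \left(-48 + T\right)$)
$z{\left(N \right)} = \sqrt{N} \left(N + 4 N^{2}\right)^{2}$ ($z{\left(N \right)} = \left(2 N 2 N + N\right)^{2} \sqrt{N} = \left(4 N^{2} + N\right)^{2} \sqrt{N} = \left(N + 4 N^{2}\right)^{2} \sqrt{N} = \sqrt{N} \left(N + 4 N^{2}\right)^{2}$)
$z{\left(-3 \right)} g{\left(M \right)} = \left(-3\right)^{\frac{5}{2}} \left(1 + 4 \left(-3\right)\right)^{2} \cdot 4 \cdot 1 \left(48 - 1\right) = 9 i \sqrt{3} \left(1 - 12\right)^{2} \cdot 4 \cdot 1 \left(48 - 1\right) = 9 i \sqrt{3} \left(-11\right)^{2} \cdot 4 \cdot 1 \cdot 47 = 9 i \sqrt{3} \cdot 121 \cdot 188 = 1089 i \sqrt{3} \cdot 188 = 204732 i \sqrt{3}$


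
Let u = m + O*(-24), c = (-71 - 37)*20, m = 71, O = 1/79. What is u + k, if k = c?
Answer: -165055/79 ≈ -2089.3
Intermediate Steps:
O = 1/79 ≈ 0.012658
c = -2160 (c = -108*20 = -2160)
k = -2160
u = 5585/79 (u = 71 + (1/79)*(-24) = 71 - 24/79 = 5585/79 ≈ 70.696)
u + k = 5585/79 - 2160 = -165055/79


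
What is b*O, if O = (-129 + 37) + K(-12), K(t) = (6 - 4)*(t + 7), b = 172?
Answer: -17544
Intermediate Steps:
K(t) = 14 + 2*t (K(t) = 2*(7 + t) = 14 + 2*t)
O = -102 (O = (-129 + 37) + (14 + 2*(-12)) = -92 + (14 - 24) = -92 - 10 = -102)
b*O = 172*(-102) = -17544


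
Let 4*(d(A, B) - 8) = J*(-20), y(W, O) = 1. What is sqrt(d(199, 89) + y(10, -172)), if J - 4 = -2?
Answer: I ≈ 1.0*I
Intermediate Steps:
J = 2 (J = 4 - 2 = 2)
d(A, B) = -2 (d(A, B) = 8 + (2*(-20))/4 = 8 + (1/4)*(-40) = 8 - 10 = -2)
sqrt(d(199, 89) + y(10, -172)) = sqrt(-2 + 1) = sqrt(-1) = I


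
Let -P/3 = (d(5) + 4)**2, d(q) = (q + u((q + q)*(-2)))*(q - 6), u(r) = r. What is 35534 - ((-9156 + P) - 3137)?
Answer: 48910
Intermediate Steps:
d(q) = -3*q*(-6 + q) (d(q) = (q + (q + q)*(-2))*(q - 6) = (q + (2*q)*(-2))*(-6 + q) = (q - 4*q)*(-6 + q) = (-3*q)*(-6 + q) = -3*q*(-6 + q))
P = -1083 (P = -3*(3*5*(6 - 1*5) + 4)**2 = -3*(3*5*(6 - 5) + 4)**2 = -3*(3*5*1 + 4)**2 = -3*(15 + 4)**2 = -3*19**2 = -3*361 = -1083)
35534 - ((-9156 + P) - 3137) = 35534 - ((-9156 - 1083) - 3137) = 35534 - (-10239 - 3137) = 35534 - 1*(-13376) = 35534 + 13376 = 48910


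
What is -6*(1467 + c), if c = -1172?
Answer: -1770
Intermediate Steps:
-6*(1467 + c) = -6*(1467 - 1172) = -6*295 = -1770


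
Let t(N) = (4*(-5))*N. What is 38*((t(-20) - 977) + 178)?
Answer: -15162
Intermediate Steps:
t(N) = -20*N
38*((t(-20) - 977) + 178) = 38*((-20*(-20) - 977) + 178) = 38*((400 - 977) + 178) = 38*(-577 + 178) = 38*(-399) = -15162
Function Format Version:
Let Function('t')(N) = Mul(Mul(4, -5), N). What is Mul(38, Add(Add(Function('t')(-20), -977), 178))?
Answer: -15162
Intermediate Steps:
Function('t')(N) = Mul(-20, N)
Mul(38, Add(Add(Function('t')(-20), -977), 178)) = Mul(38, Add(Add(Mul(-20, -20), -977), 178)) = Mul(38, Add(Add(400, -977), 178)) = Mul(38, Add(-577, 178)) = Mul(38, -399) = -15162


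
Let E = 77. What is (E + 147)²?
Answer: 50176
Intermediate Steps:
(E + 147)² = (77 + 147)² = 224² = 50176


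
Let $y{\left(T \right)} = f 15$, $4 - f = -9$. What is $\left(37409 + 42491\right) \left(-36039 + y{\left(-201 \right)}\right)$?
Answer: $-2863935600$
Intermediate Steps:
$f = 13$ ($f = 4 - -9 = 4 + 9 = 13$)
$y{\left(T \right)} = 195$ ($y{\left(T \right)} = 13 \cdot 15 = 195$)
$\left(37409 + 42491\right) \left(-36039 + y{\left(-201 \right)}\right) = \left(37409 + 42491\right) \left(-36039 + 195\right) = 79900 \left(-35844\right) = -2863935600$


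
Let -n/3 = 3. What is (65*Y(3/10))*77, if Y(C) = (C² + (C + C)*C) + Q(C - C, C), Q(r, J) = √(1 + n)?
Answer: 27027/20 + 10010*I*√2 ≈ 1351.3 + 14156.0*I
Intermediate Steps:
n = -9 (n = -3*3 = -9)
Q(r, J) = 2*I*√2 (Q(r, J) = √(1 - 9) = √(-8) = 2*I*√2)
Y(C) = 3*C² + 2*I*√2 (Y(C) = (C² + (C + C)*C) + 2*I*√2 = (C² + (2*C)*C) + 2*I*√2 = (C² + 2*C²) + 2*I*√2 = 3*C² + 2*I*√2)
(65*Y(3/10))*77 = (65*(3*(3/10)² + 2*I*√2))*77 = (65*(3*(9/100) + 2*I*√2))*77 = (65*(27/100 + 2*I*√2))*77 = (351/20 + 130*I*√2)*77 = 27027/20 + 10010*I*√2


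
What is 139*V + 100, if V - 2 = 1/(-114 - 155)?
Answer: 101543/269 ≈ 377.48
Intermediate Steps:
V = 537/269 (V = 2 + 1/(-114 - 155) = 2 + 1/(-269) = 2 - 1/269 = 537/269 ≈ 1.9963)
139*V + 100 = 139*(537/269) + 100 = 74643/269 + 100 = 101543/269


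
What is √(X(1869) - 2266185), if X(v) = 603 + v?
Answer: I*√2263713 ≈ 1504.6*I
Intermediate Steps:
√(X(1869) - 2266185) = √((603 + 1869) - 2266185) = √(2472 - 2266185) = √(-2263713) = I*√2263713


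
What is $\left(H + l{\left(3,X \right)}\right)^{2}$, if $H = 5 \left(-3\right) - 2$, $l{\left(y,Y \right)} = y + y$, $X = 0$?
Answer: $121$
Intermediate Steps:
$l{\left(y,Y \right)} = 2 y$
$H = -17$ ($H = -15 - 2 = -17$)
$\left(H + l{\left(3,X \right)}\right)^{2} = \left(-17 + 2 \cdot 3\right)^{2} = \left(-17 + 6\right)^{2} = \left(-11\right)^{2} = 121$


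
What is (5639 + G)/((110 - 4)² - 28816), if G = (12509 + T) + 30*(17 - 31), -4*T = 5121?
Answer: -65791/70320 ≈ -0.93559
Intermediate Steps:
T = -5121/4 (T = -¼*5121 = -5121/4 ≈ -1280.3)
G = 43235/4 (G = (12509 - 5121/4) + 30*(17 - 31) = 44915/4 + 30*(-14) = 44915/4 - 420 = 43235/4 ≈ 10809.)
(5639 + G)/((110 - 4)² - 28816) = (5639 + 43235/4)/((110 - 4)² - 28816) = 65791/(4*(106² - 28816)) = 65791/(4*(11236 - 28816)) = (65791/4)/(-17580) = (65791/4)*(-1/17580) = -65791/70320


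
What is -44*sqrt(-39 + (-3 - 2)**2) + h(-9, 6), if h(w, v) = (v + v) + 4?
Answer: 16 - 44*I*sqrt(14) ≈ 16.0 - 164.63*I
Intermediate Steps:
h(w, v) = 4 + 2*v (h(w, v) = 2*v + 4 = 4 + 2*v)
-44*sqrt(-39 + (-3 - 2)**2) + h(-9, 6) = -44*sqrt(-39 + (-3 - 2)**2) + (4 + 2*6) = -44*sqrt(-39 + (-5)**2) + (4 + 12) = -44*sqrt(-39 + 25) + 16 = -44*I*sqrt(14) + 16 = 16 - 44*I*sqrt(14)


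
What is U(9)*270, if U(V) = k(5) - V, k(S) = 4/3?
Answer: -2070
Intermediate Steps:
k(S) = 4/3 (k(S) = 4*(1/3) = 4/3)
U(V) = 4/3 - V
U(9)*270 = (4/3 - 1*9)*270 = (4/3 - 9)*270 = -23/3*270 = -2070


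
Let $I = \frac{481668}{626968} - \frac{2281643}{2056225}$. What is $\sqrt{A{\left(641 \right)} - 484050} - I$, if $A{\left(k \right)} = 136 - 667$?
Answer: $\frac{110024841281}{322296818950} + i \sqrt{484581} \approx 0.34138 + 696.12 i$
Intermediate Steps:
$A{\left(k \right)} = -531$
$I = - \frac{110024841281}{322296818950}$ ($I = 481668 \cdot \frac{1}{626968} - \frac{2281643}{2056225} = \frac{120417}{156742} - \frac{2281643}{2056225} = - \frac{110024841281}{322296818950} \approx -0.34138$)
$\sqrt{A{\left(641 \right)} - 484050} - I = \sqrt{-531 - 484050} - - \frac{110024841281}{322296818950} = \sqrt{-484581} + \frac{110024841281}{322296818950} = i \sqrt{484581} + \frac{110024841281}{322296818950} = \frac{110024841281}{322296818950} + i \sqrt{484581}$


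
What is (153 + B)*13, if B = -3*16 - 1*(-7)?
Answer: 1456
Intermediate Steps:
B = -41 (B = -48 + 7 = -41)
(153 + B)*13 = (153 - 41)*13 = 112*13 = 1456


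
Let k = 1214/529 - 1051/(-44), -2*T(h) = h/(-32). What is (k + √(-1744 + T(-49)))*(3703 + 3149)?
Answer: 1043893635/5819 + 1713*I*√111665/2 ≈ 1.7939e+5 + 2.8621e+5*I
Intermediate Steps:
T(h) = h/64 (T(h) = -h/(2*(-32)) = -h*(-1)/(2*32) = -(-1)*h/64 = h/64)
k = 609395/23276 (k = 1214*(1/529) - 1051*(-1/44) = 1214/529 + 1051/44 = 609395/23276 ≈ 26.181)
(k + √(-1744 + T(-49)))*(3703 + 3149) = (609395/23276 + √(-1744 + (1/64)*(-49)))*(3703 + 3149) = (609395/23276 + √(-1744 - 49/64))*6852 = (609395/23276 + √(-111665/64))*6852 = (609395/23276 + I*√111665/8)*6852 = 1043893635/5819 + 1713*I*√111665/2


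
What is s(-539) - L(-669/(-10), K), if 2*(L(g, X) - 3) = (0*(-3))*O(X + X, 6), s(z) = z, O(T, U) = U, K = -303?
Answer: -542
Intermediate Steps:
L(g, X) = 3 (L(g, X) = 3 + ((0*(-3))*6)/2 = 3 + (0*6)/2 = 3 + (½)*0 = 3 + 0 = 3)
s(-539) - L(-669/(-10), K) = -539 - 1*3 = -539 - 3 = -542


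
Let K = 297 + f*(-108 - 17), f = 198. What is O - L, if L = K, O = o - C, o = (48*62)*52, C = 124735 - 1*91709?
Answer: 146179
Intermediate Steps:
C = 33026 (C = 124735 - 91709 = 33026)
o = 154752 (o = 2976*52 = 154752)
O = 121726 (O = 154752 - 1*33026 = 154752 - 33026 = 121726)
K = -24453 (K = 297 + 198*(-108 - 17) = 297 + 198*(-125) = 297 - 24750 = -24453)
L = -24453
O - L = 121726 - 1*(-24453) = 121726 + 24453 = 146179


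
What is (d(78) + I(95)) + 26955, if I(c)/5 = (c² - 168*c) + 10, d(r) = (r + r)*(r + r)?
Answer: 16666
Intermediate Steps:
d(r) = 4*r² (d(r) = (2*r)*(2*r) = 4*r²)
I(c) = 50 - 840*c + 5*c² (I(c) = 5*((c² - 168*c) + 10) = 5*(10 + c² - 168*c) = 50 - 840*c + 5*c²)
(d(78) + I(95)) + 26955 = (4*78² + (50 - 840*95 + 5*95²)) + 26955 = (4*6084 + (50 - 79800 + 5*9025)) + 26955 = (24336 + (50 - 79800 + 45125)) + 26955 = (24336 - 34625) + 26955 = -10289 + 26955 = 16666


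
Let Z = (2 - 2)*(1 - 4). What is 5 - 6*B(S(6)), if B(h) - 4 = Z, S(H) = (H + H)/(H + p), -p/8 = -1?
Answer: -19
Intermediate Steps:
p = 8 (p = -8*(-1) = 8)
S(H) = 2*H/(8 + H) (S(H) = (H + H)/(H + 8) = (2*H)/(8 + H) = 2*H/(8 + H))
Z = 0 (Z = 0*(-3) = 0)
B(h) = 4 (B(h) = 4 + 0 = 4)
5 - 6*B(S(6)) = 5 - 6*4 = 5 - 24 = -19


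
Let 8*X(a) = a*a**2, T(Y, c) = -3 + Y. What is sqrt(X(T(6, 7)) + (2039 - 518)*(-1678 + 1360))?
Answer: 3*I*sqrt(859866)/4 ≈ 695.47*I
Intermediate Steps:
X(a) = a**3/8 (X(a) = (a*a**2)/8 = a**3/8)
sqrt(X(T(6, 7)) + (2039 - 518)*(-1678 + 1360)) = sqrt((-3 + 6)**3/8 + (2039 - 518)*(-1678 + 1360)) = sqrt((1/8)*3**3 + 1521*(-318)) = sqrt((1/8)*27 - 483678) = sqrt(27/8 - 483678) = sqrt(-3869397/8) = 3*I*sqrt(859866)/4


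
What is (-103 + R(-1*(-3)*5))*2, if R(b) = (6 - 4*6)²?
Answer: 442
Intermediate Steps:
R(b) = 324 (R(b) = (6 - 24)² = (-18)² = 324)
(-103 + R(-1*(-3)*5))*2 = (-103 + 324)*2 = 221*2 = 442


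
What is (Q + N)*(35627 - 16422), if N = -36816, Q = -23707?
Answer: -1162344215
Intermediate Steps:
(Q + N)*(35627 - 16422) = (-23707 - 36816)*(35627 - 16422) = -60523*19205 = -1162344215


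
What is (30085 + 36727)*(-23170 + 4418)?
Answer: -1252858624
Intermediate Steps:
(30085 + 36727)*(-23170 + 4418) = 66812*(-18752) = -1252858624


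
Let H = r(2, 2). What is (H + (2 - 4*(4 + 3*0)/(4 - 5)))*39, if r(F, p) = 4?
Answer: 858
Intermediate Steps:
H = 4
(H + (2 - 4*(4 + 3*0)/(4 - 5)))*39 = (4 + (2 - 4*(4 + 3*0)/(4 - 5)))*39 = (4 + (2 - 4*(4 + 0)/(-1)))*39 = (4 + (2 - 16*(-1)))*39 = (4 + (2 - 4*(-4)))*39 = (4 + (2 + 16))*39 = (4 + 18)*39 = 22*39 = 858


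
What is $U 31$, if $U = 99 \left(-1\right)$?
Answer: $-3069$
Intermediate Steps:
$U = -99$
$U 31 = \left(-99\right) 31 = -3069$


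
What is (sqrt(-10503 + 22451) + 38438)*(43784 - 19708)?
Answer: 925433288 + 48152*sqrt(2987) ≈ 9.2806e+8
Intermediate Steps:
(sqrt(-10503 + 22451) + 38438)*(43784 - 19708) = (sqrt(11948) + 38438)*24076 = (2*sqrt(2987) + 38438)*24076 = (38438 + 2*sqrt(2987))*24076 = 925433288 + 48152*sqrt(2987)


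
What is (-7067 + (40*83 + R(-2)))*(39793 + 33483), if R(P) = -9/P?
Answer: -274235430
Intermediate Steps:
(-7067 + (40*83 + R(-2)))*(39793 + 33483) = (-7067 + (40*83 - 9/(-2)))*(39793 + 33483) = (-7067 + (3320 - 9*(-½)))*73276 = (-7067 + (3320 + 9/2))*73276 = (-7067 + 6649/2)*73276 = -7485/2*73276 = -274235430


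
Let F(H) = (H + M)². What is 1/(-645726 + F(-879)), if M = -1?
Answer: 1/128674 ≈ 7.7716e-6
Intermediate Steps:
F(H) = (-1 + H)² (F(H) = (H - 1)² = (-1 + H)²)
1/(-645726 + F(-879)) = 1/(-645726 + (-1 - 879)²) = 1/(-645726 + (-880)²) = 1/(-645726 + 774400) = 1/128674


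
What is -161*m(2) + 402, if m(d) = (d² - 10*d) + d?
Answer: 2656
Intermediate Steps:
m(d) = d² - 9*d
-161*m(2) + 402 = -322*(-9 + 2) + 402 = -322*(-7) + 402 = -161*(-14) + 402 = 2254 + 402 = 2656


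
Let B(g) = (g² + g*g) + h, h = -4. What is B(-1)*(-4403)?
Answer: 8806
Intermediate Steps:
B(g) = -4 + 2*g² (B(g) = (g² + g*g) - 4 = (g² + g²) - 4 = 2*g² - 4 = -4 + 2*g²)
B(-1)*(-4403) = (-4 + 2*(-1)²)*(-4403) = (-4 + 2*1)*(-4403) = (-4 + 2)*(-4403) = -2*(-4403) = 8806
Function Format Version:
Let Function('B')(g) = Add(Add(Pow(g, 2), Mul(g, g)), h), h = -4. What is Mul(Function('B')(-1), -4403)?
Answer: 8806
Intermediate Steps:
Function('B')(g) = Add(-4, Mul(2, Pow(g, 2))) (Function('B')(g) = Add(Add(Pow(g, 2), Mul(g, g)), -4) = Add(Add(Pow(g, 2), Pow(g, 2)), -4) = Add(Mul(2, Pow(g, 2)), -4) = Add(-4, Mul(2, Pow(g, 2))))
Mul(Function('B')(-1), -4403) = Mul(Add(-4, Mul(2, Pow(-1, 2))), -4403) = Mul(Add(-4, Mul(2, 1)), -4403) = Mul(Add(-4, 2), -4403) = Mul(-2, -4403) = 8806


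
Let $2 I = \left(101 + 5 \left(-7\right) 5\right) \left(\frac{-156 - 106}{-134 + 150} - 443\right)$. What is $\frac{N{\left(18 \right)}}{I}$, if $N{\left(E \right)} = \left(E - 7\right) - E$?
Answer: $- \frac{8}{19425} \approx -0.00041184$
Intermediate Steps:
$N{\left(E \right)} = -7$ ($N{\left(E \right)} = \left(E - 7\right) - E = \left(-7 + E\right) - E = -7$)
$I = \frac{135975}{8}$ ($I = \frac{\left(101 + 5 \left(-7\right) 5\right) \left(\frac{-156 - 106}{-134 + 150} - 443\right)}{2} = \frac{\left(101 - 175\right) \left(- \frac{262}{16} - 443\right)}{2} = \frac{\left(101 - 175\right) \left(\left(-262\right) \frac{1}{16} - 443\right)}{2} = \frac{\left(-74\right) \left(- \frac{131}{8} - 443\right)}{2} = \frac{\left(-74\right) \left(- \frac{3675}{8}\right)}{2} = \frac{1}{2} \cdot \frac{135975}{4} = \frac{135975}{8} \approx 16997.0$)
$\frac{N{\left(18 \right)}}{I} = - \frac{7}{\frac{135975}{8}} = \left(-7\right) \frac{8}{135975} = - \frac{8}{19425}$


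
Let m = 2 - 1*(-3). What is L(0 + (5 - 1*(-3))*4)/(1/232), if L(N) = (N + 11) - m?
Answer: 8816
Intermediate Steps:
m = 5 (m = 2 + 3 = 5)
L(N) = 6 + N (L(N) = (N + 11) - 1*5 = (11 + N) - 5 = 6 + N)
L(0 + (5 - 1*(-3))*4)/(1/232) = (6 + (0 + (5 - 1*(-3))*4))/(1/232) = (6 + (0 + (5 + 3)*4))/(1/232) = (6 + (0 + 8*4))*232 = (6 + (0 + 32))*232 = (6 + 32)*232 = 38*232 = 8816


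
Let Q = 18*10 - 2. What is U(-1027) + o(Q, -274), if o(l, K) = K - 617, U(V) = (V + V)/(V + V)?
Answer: -890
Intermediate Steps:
U(V) = 1 (U(V) = (2*V)/((2*V)) = (2*V)*(1/(2*V)) = 1)
Q = 178 (Q = 180 - 2 = 178)
o(l, K) = -617 + K
U(-1027) + o(Q, -274) = 1 + (-617 - 274) = 1 - 891 = -890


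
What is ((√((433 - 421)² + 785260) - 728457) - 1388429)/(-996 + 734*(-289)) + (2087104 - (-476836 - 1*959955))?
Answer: 375510833538/106561 - √196351/106561 ≈ 3.5239e+6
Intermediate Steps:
((√((433 - 421)² + 785260) - 728457) - 1388429)/(-996 + 734*(-289)) + (2087104 - (-476836 - 1*959955)) = ((√(12² + 785260) - 728457) - 1388429)/(-996 - 212126) + (2087104 - (-476836 - 959955)) = ((√(144 + 785260) - 728457) - 1388429)/(-213122) + (2087104 - 1*(-1436791)) = ((√785404 - 728457) - 1388429)*(-1/213122) + (2087104 + 1436791) = ((2*√196351 - 728457) - 1388429)*(-1/213122) + 3523895 = ((-728457 + 2*√196351) - 1388429)*(-1/213122) + 3523895 = (-2116886 + 2*√196351)*(-1/213122) + 3523895 = (1058443/106561 - √196351/106561) + 3523895 = 375510833538/106561 - √196351/106561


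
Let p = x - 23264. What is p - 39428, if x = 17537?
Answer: -45155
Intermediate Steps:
p = -5727 (p = 17537 - 23264 = -5727)
p - 39428 = -5727 - 39428 = -45155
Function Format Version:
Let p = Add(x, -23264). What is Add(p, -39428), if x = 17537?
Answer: -45155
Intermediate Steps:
p = -5727 (p = Add(17537, -23264) = -5727)
Add(p, -39428) = Add(-5727, -39428) = -45155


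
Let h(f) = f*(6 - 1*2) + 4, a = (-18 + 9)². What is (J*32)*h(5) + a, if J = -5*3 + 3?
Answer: -9135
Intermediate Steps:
a = 81 (a = (-9)² = 81)
h(f) = 4 + 4*f (h(f) = f*(6 - 2) + 4 = f*4 + 4 = 4*f + 4 = 4 + 4*f)
J = -12 (J = -15 + 3 = -12)
(J*32)*h(5) + a = (-12*32)*(4 + 4*5) + 81 = -384*(4 + 20) + 81 = -384*24 + 81 = -9216 + 81 = -9135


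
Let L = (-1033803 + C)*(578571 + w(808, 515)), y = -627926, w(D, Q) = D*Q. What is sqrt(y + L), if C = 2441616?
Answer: sqrt(1400338292857) ≈ 1.1834e+6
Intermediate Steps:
L = 1400338920783 (L = (-1033803 + 2441616)*(578571 + 808*515) = 1407813*(578571 + 416120) = 1407813*994691 = 1400338920783)
sqrt(y + L) = sqrt(-627926 + 1400338920783) = sqrt(1400338292857)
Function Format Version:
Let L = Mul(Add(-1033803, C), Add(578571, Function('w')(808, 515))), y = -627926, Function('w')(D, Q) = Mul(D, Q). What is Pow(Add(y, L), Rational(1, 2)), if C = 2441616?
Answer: Pow(1400338292857, Rational(1, 2)) ≈ 1.1834e+6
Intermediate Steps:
L = 1400338920783 (L = Mul(Add(-1033803, 2441616), Add(578571, Mul(808, 515))) = Mul(1407813, Add(578571, 416120)) = Mul(1407813, 994691) = 1400338920783)
Pow(Add(y, L), Rational(1, 2)) = Pow(Add(-627926, 1400338920783), Rational(1, 2)) = Pow(1400338292857, Rational(1, 2))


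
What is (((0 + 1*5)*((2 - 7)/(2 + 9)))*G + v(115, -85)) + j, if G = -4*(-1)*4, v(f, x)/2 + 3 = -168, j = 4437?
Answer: 44645/11 ≈ 4058.6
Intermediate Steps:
v(f, x) = -342 (v(f, x) = -6 + 2*(-168) = -6 - 336 = -342)
G = 16 (G = 4*4 = 16)
(((0 + 1*5)*((2 - 7)/(2 + 9)))*G + v(115, -85)) + j = (((0 + 1*5)*((2 - 7)/(2 + 9)))*16 - 342) + 4437 = (((0 + 5)*(-5/11))*16 - 342) + 4437 = ((5*(-5*1/11))*16 - 342) + 4437 = ((5*(-5/11))*16 - 342) + 4437 = (-25/11*16 - 342) + 4437 = (-400/11 - 342) + 4437 = -4162/11 + 4437 = 44645/11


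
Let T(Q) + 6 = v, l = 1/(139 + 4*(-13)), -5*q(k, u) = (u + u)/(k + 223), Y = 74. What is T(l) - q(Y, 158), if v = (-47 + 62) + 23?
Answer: 47836/1485 ≈ 32.213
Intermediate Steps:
v = 38 (v = 15 + 23 = 38)
q(k, u) = -2*u/(5*(223 + k)) (q(k, u) = -(u + u)/(5*(k + 223)) = -2*u/(5*(223 + k)))
l = 1/87 (l = 1/(139 - 52) = 1/87 ≈ 0.011494)
T(Q) = 32 (T(Q) = -6 + 38 = 32)
T(l) - q(Y, 158) = 32 - (-2)*158/(1115 + 5*74) = 32 - (-2)*158/(1115 + 370) = 32 - (-2)*158/1485 = 32 - 1*(-316/1485) = 32 + 316/1485 = 47836/1485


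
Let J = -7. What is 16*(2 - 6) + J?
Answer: -71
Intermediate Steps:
16*(2 - 6) + J = 16*(2 - 6) - 7 = 16*(-4) - 7 = -64 - 7 = -71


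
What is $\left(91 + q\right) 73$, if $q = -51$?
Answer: $2920$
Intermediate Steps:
$\left(91 + q\right) 73 = \left(91 - 51\right) 73 = 40 \cdot 73 = 2920$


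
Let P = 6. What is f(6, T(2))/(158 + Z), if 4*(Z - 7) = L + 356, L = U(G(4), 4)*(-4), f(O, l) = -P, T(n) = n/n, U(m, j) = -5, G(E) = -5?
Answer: -6/259 ≈ -0.023166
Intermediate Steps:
T(n) = 1
f(O, l) = -6 (f(O, l) = -1*6 = -6)
L = 20 (L = -5*(-4) = 20)
Z = 101 (Z = 7 + (20 + 356)/4 = 7 + (¼)*376 = 7 + 94 = 101)
f(6, T(2))/(158 + Z) = -6/(158 + 101) = -6/259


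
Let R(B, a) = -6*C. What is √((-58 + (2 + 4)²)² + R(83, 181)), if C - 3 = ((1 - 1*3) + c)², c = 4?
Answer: √442 ≈ 21.024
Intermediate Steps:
C = 7 (C = 3 + ((1 - 1*3) + 4)² = 3 + ((1 - 3) + 4)² = 3 + (-2 + 4)² = 3 + 2² = 3 + 4 = 7)
R(B, a) = -42 (R(B, a) = -6*7 = -42)
√((-58 + (2 + 4)²)² + R(83, 181)) = √((-58 + (2 + 4)²)² - 42) = √((-58 + 6²)² - 42) = √((-58 + 36)² - 42) = √((-22)² - 42) = √(484 - 42) = √442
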